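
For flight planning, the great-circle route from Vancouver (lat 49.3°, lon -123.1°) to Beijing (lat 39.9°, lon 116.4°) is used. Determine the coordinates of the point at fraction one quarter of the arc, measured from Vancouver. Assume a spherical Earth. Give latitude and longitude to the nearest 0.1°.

Convert each endpoint to a unit vector on the sphere (x = cos φ cos λ, y = cos φ sin λ, z = sin φ).
The central angle between the endpoints is δ = arccos(p₁·p₂) ≈ 1.336 rad (76.6°).
Interpolate at f = 1/4 with slerp weights a = sin((1−f)δ)/sin δ ≈ 0.866, b = sin(fδ)/sin δ ≈ 0.337.
p = a·p₁ + b·p₂ ≈ (-0.424, -0.242, 0.873); φ = arcsin(p_z) ≈ 60.82°, λ = atan2(p_y, p_x) ≈ -150.29°.

≈ lat 60.8°, lon -150.3°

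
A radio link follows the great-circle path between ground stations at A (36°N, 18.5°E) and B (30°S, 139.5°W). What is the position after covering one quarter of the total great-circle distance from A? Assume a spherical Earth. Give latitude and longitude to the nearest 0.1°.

Convert each endpoint to a unit vector on the sphere (x = cos φ cos λ, y = cos φ sin λ, z = sin φ).
The central angle between the endpoints is δ = arccos(p₁·p₂) ≈ 2.804 rad (160.6°).
Interpolate at f = 1/4 with slerp weights a = sin((1−f)δ)/sin δ ≈ 2.601, b = sin(fδ)/sin δ ≈ 1.946.
p = a·p₁ + b·p₂ ≈ (0.713, -0.427, 0.555); φ = arcsin(p_z) ≈ 33.74°, λ = atan2(p_y, p_x) ≈ -30.91°.

≈ (33.7°N, 30.9°W)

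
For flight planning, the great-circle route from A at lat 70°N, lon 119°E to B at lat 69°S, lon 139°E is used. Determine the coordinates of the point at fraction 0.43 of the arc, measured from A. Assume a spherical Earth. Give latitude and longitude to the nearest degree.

Convert each endpoint to a unit vector on the sphere (x = cos φ cos λ, y = cos φ sin λ, z = sin φ).
The central angle between the endpoints is δ = arccos(p₁·p₂) ≈ 2.437 rad (139.6°).
Interpolate at f = 0.43 with slerp weights a = sin((1−f)δ)/sin δ ≈ 1.519, b = sin(fδ)/sin δ ≈ 1.338.
p = a·p₁ + b·p₂ ≈ (-0.614, 0.769, 0.178); φ = arcsin(p_z) ≈ 10.26°, λ = atan2(p_y, p_x) ≈ 128.60°.

≈ lat 10°N, lon 129°E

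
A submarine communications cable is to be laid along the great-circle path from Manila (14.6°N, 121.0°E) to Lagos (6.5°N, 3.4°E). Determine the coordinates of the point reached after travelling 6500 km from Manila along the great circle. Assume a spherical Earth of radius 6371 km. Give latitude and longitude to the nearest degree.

≈ 20°N, 60°E

Convert each endpoint to a unit vector on the sphere (x = cos φ cos λ, y = cos φ sin λ, z = sin φ).
The central angle between the endpoints is δ = arccos(p₁·p₂) ≈ 2.001 rad (114.6°). The total great-circle distance is δ·R ≈ 2.001 × 6371 ≈ 12747 km, so the target fraction is f = 6500/12747 ≈ 0.510.
Interpolate at f ≈ 0.510 with slerp weights a = sin((1−f)δ)/sin δ ≈ 0.914, b = sin(fδ)/sin δ ≈ 0.938.
p = a·p₁ + b·p₂ ≈ (0.474, 0.813, 0.337); φ = arcsin(p_z) ≈ 19.67°, λ = atan2(p_y, p_x) ≈ 59.75°.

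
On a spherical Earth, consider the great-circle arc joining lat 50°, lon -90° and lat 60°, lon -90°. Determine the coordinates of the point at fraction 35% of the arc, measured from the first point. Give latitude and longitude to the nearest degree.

Write both endpoints as unit vectors p₁, p₂ with components (cos φ cos λ, cos φ sin λ, sin φ).
The central angle between the endpoints is δ = arccos(p₁·p₂) ≈ 0.175 rad (10.0°).
Interpolate at f = 0.35 with slerp weights a = sin((1−f)δ)/sin δ ≈ 0.652, b = sin(fδ)/sin δ ≈ 0.352.
p = a·p₁ + b·p₂ ≈ (0.000, -0.595, 0.804); φ = arcsin(p_z) ≈ 53.50°, λ = atan2(p_y, p_x) ≈ -90.00°.

≈ lat 54°, lon -90°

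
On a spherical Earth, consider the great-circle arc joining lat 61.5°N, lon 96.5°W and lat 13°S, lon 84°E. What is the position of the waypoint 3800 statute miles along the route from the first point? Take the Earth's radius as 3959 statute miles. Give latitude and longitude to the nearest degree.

≈ lat 64°N, lon 85°E

Write both endpoints as unit vectors p₁, p₂ with components (cos φ cos λ, cos φ sin λ, sin φ).
The central angle between the endpoints is δ = arccos(p₁·p₂) ≈ 2.295 rad (131.5°). The total great-circle distance is δ·R ≈ 2.295 × 3959 ≈ 9086 mi, so the target fraction is f = 3800/9086 ≈ 0.418.
Interpolate at f ≈ 0.418 with slerp weights a = sin((1−f)δ)/sin δ ≈ 1.298, b = sin(fδ)/sin δ ≈ 1.094.
p = a·p₁ + b·p₂ ≈ (0.041, 0.444, 0.895); φ = arcsin(p_z) ≈ 63.50°, λ = atan2(p_y, p_x) ≈ 84.69°.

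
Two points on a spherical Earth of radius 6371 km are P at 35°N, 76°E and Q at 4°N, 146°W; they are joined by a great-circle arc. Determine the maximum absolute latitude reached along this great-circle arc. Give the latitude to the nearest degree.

The great circle lies in the plane with unit normal n̂ = (p₁ × p₂)/|p₁ × p₂|.
Here n̂_z ≈ +0.664; the vertex latitude is φ_max = arccos|n̂_z| ≈ 48.4°.
Check via Clairaut: cos φ_max = |cos φ₁| · sin C = cos(35.0°)·sin(54.1°) ≈ 0.664, again giving ≈ 48.4°.

≈ 48°N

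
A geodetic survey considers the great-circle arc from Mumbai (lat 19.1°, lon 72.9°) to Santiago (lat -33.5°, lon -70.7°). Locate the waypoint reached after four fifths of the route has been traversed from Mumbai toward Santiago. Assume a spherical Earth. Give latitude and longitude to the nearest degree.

≈ lat -36°, lon -35°

The haversine formula gives a central angle δ ≈ 2.523 rad (144.6°) between the endpoints.
Interpolate at f = 4/5 with slerp weights a = sin((1−f)δ)/sin δ ≈ 0.834, b = sin(fδ)/sin δ ≈ 1.555.
p = a·p₁ + b·p₂ ≈ (0.660, -0.470, -0.585); φ = arcsin(p_z) ≈ -35.83°, λ = atan2(p_y, p_x) ≈ -35.47°.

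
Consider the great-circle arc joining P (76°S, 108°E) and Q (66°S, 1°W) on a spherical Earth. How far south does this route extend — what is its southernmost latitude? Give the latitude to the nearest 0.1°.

≈ 79.7°S

The great circle lies in the plane with unit normal n̂ = (p₁ × p₂)/|p₁ × p₂|.
Here n̂_z ≈ -0.179; the vertex latitude is φ_max = arccos|n̂_z| ≈ 79.7°.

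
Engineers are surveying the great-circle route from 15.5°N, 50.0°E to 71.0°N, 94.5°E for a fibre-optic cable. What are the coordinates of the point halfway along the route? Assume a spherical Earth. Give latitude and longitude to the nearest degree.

≈ 45°N, 61°E

Convert each endpoint to a unit vector on the sphere (x = cos φ cos λ, y = cos φ sin λ, z = sin φ).
The central angle between the endpoints is δ = arccos(p₁·p₂) ≈ 1.074 rad (61.5°).
Interpolate at f = 1/2 with slerp weights a = sin((1−f)δ)/sin δ ≈ 0.582, b = sin(fδ)/sin δ ≈ 0.582.
p = a·p₁ + b·p₂ ≈ (0.346, 0.618, 0.706); φ = arcsin(p_z) ≈ 44.89°, λ = atan2(p_y, p_x) ≈ 60.80°.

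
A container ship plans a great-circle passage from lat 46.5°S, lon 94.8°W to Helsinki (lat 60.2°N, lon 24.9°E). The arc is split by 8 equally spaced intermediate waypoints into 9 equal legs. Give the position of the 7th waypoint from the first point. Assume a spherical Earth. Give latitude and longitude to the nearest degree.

Write both endpoints as unit vectors p₁, p₂ with components (cos φ cos λ, cos φ sin λ, sin φ).
The central angle between the endpoints is δ = arccos(p₁·p₂) ≈ 2.496 rad (143.0°).
Interpolate at f = 7/9 with slerp weights a = sin((1−f)δ)/sin δ ≈ 0.876, b = sin(fδ)/sin δ ≈ 1.550.
p = a·p₁ + b·p₂ ≈ (0.648, -0.276, 0.710); φ = arcsin(p_z) ≈ 45.20°, λ = atan2(p_y, p_x) ≈ -23.10°.

≈ lat 45°N, lon 23°W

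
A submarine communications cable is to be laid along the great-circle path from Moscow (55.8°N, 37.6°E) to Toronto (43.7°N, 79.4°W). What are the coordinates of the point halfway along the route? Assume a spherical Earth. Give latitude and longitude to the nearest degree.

Write both endpoints as unit vectors p₁, p₂ with components (cos φ cos λ, cos φ sin λ, sin φ).
The central angle between the endpoints is δ = arccos(p₁·p₂) ≈ 1.173 rad (67.2°).
Interpolate at f = 1/2 with slerp weights a = sin((1−f)δ)/sin δ ≈ 0.600, b = sin(fδ)/sin δ ≈ 0.600.
p = a·p₁ + b·p₂ ≈ (0.347, -0.221, 0.911); φ = arcsin(p_z) ≈ 65.70°, λ = atan2(p_y, p_x) ≈ -32.45°.

≈ 66°N, 32°W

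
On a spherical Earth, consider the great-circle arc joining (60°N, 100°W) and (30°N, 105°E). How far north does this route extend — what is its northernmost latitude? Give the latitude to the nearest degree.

The great circle lies in the plane with unit normal n̂ = (p₁ × p₂)/|p₁ × p₂|.
Here n̂_z ≈ -0.183; the vertex latitude is φ_max = arccos|n̂_z| ≈ 79.4°.

≈ 79°N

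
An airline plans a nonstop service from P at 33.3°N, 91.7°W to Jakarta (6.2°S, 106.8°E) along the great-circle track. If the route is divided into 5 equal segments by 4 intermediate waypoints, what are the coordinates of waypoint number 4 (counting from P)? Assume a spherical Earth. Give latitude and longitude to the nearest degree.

Write both endpoints as unit vectors p₁, p₂ with components (cos φ cos λ, cos φ sin λ, sin φ).
The central angle between the endpoints is δ = arccos(p₁·p₂) ≈ 2.582 rad (147.9°).
Interpolate at f = 4/5 with slerp weights a = sin((1−f)δ)/sin δ ≈ 0.929, b = sin(fδ)/sin δ ≈ 1.657.
p = a·p₁ + b·p₂ ≈ (-0.499, 0.801, 0.331); φ = arcsin(p_z) ≈ 19.35°, λ = atan2(p_y, p_x) ≈ 121.94°.

≈ 19°N, 122°E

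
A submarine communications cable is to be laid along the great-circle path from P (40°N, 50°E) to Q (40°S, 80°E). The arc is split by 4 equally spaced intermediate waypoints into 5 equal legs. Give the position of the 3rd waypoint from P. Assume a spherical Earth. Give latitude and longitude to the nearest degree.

≈ (8°S, 68°E)

Write both endpoints as unit vectors p₁, p₂ with components (cos φ cos λ, cos φ sin λ, sin φ).
The central angle between the endpoints is δ = arccos(p₁·p₂) ≈ 1.476 rad (84.5°).
Interpolate at f = 3/5 with slerp weights a = sin((1−f)δ)/sin δ ≈ 0.559, b = sin(fδ)/sin δ ≈ 0.778.
p = a·p₁ + b·p₂ ≈ (0.379, 0.915, -0.140); φ = arcsin(p_z) ≈ -8.08°, λ = atan2(p_y, p_x) ≈ 67.51°.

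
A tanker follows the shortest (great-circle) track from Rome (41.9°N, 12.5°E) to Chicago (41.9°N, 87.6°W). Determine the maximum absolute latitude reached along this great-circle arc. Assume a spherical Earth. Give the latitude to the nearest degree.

The great circle lies in the plane with unit normal n̂ = (p₁ × p₂)/|p₁ × p₂|.
Here n̂_z ≈ -0.582; the vertex latitude is φ_max = arccos|n̂_z| ≈ 54.4°.

≈ 54°N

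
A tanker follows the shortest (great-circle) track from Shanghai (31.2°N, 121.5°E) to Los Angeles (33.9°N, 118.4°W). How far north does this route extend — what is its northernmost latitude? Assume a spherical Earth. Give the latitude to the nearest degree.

≈ 52°N

The great circle lies in the plane with unit normal n̂ = (p₁ × p₂)/|p₁ × p₂|.
Here n̂_z ≈ +0.616; the vertex latitude is φ_max = arccos|n̂_z| ≈ 52.0°.
Check via Clairaut: cos φ_max = |cos φ₁| · sin C = cos(31.2°)·sin(46.0°) ≈ 0.616, again giving ≈ 52.0°.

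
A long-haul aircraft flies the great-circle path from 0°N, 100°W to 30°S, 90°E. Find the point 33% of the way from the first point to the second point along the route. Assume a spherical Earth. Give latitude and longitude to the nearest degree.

Convert each endpoint to a unit vector on the sphere (x = cos φ cos λ, y = cos φ sin λ, z = sin φ).
The central angle between the endpoints is δ = arccos(p₁·p₂) ≈ 2.592 rad (148.5°).
Interpolate at f = 0.33 with slerp weights a = sin((1−f)δ)/sin δ ≈ 1.889, b = sin(fδ)/sin δ ≈ 1.446.
p = a·p₁ + b·p₂ ≈ (-0.328, -0.608, -0.723); φ = arcsin(p_z) ≈ -46.29°, λ = atan2(p_y, p_x) ≈ -118.34°.

≈ 46°S, 118°W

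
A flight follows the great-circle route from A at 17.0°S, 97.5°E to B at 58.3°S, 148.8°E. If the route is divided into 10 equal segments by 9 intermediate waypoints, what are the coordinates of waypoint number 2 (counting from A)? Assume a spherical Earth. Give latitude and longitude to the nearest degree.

From cos δ = sin φ₁ sin φ₂ + cos φ₁ cos φ₂ cos Δλ, the central angle is δ ≈ 0.973 rad (55.7°).
Interpolate at f = 2/10 with slerp weights a = sin((1−f)δ)/sin δ ≈ 0.849, b = sin(fδ)/sin δ ≈ 0.234.
p = a·p₁ + b·p₂ ≈ (-0.211, 0.869, -0.447); φ = arcsin(p_z) ≈ -26.58°, λ = atan2(p_y, p_x) ≈ 103.66°.

≈ 27°S, 104°E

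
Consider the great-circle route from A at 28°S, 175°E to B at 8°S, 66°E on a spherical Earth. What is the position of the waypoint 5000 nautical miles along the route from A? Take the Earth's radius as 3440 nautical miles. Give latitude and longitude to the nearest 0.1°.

≈ 17.5°S, 83.3°E

Write both endpoints as unit vectors p₁, p₂ with components (cos φ cos λ, cos φ sin λ, sin φ).
The central angle between the endpoints is δ = arccos(p₁·p₂) ≈ 1.792 rad (102.7°). The total great-circle distance is δ·R ≈ 1.792 × 3440 ≈ 6164 nmi, so the target fraction is f = 5000/6164 ≈ 0.811.
Interpolate at f ≈ 0.811 with slerp weights a = sin((1−f)δ)/sin δ ≈ 0.340, b = sin(fδ)/sin δ ≈ 1.018.
p = a·p₁ + b·p₂ ≈ (0.111, 0.947, -0.301); φ = arcsin(p_z) ≈ -17.54°, λ = atan2(p_y, p_x) ≈ 83.33°.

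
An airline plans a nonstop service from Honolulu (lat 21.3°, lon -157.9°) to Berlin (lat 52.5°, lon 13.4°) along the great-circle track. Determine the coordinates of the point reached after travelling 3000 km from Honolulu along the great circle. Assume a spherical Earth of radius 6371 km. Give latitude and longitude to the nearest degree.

≈ lat 48°, lon -154°

From cos δ = sin φ₁ sin φ₂ + cos φ₁ cos φ₂ cos Δλ, the central angle is δ ≈ 1.847 rad (105.8°). The total great-circle distance is δ·R ≈ 1.847 × 6371 ≈ 11766 km, so the target fraction is f = 3000/11766 ≈ 0.255.
Interpolate at f ≈ 0.255 with slerp weights a = sin((1−f)δ)/sin δ ≈ 1.020, b = sin(fδ)/sin δ ≈ 0.472.
p = a·p₁ + b·p₂ ≈ (-0.601, -0.291, 0.744); φ = arcsin(p_z) ≈ 48.11°, λ = atan2(p_y, p_x) ≈ -154.17°.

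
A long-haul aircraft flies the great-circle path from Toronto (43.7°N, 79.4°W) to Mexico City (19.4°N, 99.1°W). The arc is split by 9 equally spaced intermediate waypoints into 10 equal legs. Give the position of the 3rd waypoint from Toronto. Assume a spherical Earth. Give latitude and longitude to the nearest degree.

≈ (37°N, 87°W)

The haversine formula gives a central angle δ ≈ 0.513 rad (29.4°) between the endpoints.
Interpolate at f = 3/10 with slerp weights a = sin((1−f)δ)/sin δ ≈ 0.716, b = sin(fδ)/sin δ ≈ 0.312.
p = a·p₁ + b·p₂ ≈ (0.049, -0.800, 0.598); φ = arcsin(p_z) ≈ 36.76°, λ = atan2(p_y, p_x) ≈ -86.52°.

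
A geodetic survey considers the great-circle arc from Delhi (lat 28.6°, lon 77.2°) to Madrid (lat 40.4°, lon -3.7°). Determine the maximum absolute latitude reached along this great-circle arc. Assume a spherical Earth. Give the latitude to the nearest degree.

≈ 43°

The great circle lies in the plane with unit normal n̂ = (p₁ × p₂)/|p₁ × p₂|.
Here n̂_z ≈ -0.726; the vertex latitude is φ_max = arccos|n̂_z| ≈ 43.4°.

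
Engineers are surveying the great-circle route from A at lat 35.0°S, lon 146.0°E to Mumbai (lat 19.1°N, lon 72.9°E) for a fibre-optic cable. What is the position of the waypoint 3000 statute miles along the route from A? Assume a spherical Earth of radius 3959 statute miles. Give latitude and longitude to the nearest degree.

Convert each endpoint to a unit vector on the sphere (x = cos φ cos λ, y = cos φ sin λ, z = sin φ).
The central angle between the endpoints is δ = arccos(p₁·p₂) ≈ 1.533 rad (87.9°). The total great-circle distance is δ·R ≈ 1.533 × 3959 ≈ 6071 mi, so the target fraction is f = 3000/6071 ≈ 0.494.
Interpolate at f ≈ 0.494 with slerp weights a = sin((1−f)δ)/sin δ ≈ 0.701, b = sin(fδ)/sin δ ≈ 0.688.
p = a·p₁ + b·p₂ ≈ (-0.285, 0.942, -0.177); φ = arcsin(p_z) ≈ -10.19°, λ = atan2(p_y, p_x) ≈ 106.82°.

≈ lat 10°S, lon 107°E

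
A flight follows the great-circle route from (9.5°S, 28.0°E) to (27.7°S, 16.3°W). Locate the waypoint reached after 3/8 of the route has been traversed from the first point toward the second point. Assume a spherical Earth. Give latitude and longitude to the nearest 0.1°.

Convert each endpoint to a unit vector on the sphere (x = cos φ cos λ, y = cos φ sin λ, z = sin φ).
The central angle between the endpoints is δ = arccos(p₁·p₂) ≈ 0.793 rad (45.4°).
Interpolate at f = 3/8 with slerp weights a = sin((1−f)δ)/sin δ ≈ 0.668, b = sin(fδ)/sin δ ≈ 0.411.
p = a·p₁ + b·p₂ ≈ (0.931, 0.207, -0.301); φ = arcsin(p_z) ≈ -17.54°, λ = atan2(p_y, p_x) ≈ 12.53°.

≈ (17.5°S, 12.5°E)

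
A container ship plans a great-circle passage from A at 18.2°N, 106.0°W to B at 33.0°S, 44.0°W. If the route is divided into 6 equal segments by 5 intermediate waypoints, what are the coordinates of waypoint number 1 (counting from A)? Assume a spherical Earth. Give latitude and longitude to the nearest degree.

≈ 9°N, 96°W

Write both endpoints as unit vectors p₁, p₂ with components (cos φ cos λ, cos φ sin λ, sin φ).
The central angle between the endpoints is δ = arccos(p₁·p₂) ≈ 1.365 rad (78.2°).
Interpolate at f = 1/6 with slerp weights a = sin((1−f)δ)/sin δ ≈ 0.927, b = sin(fδ)/sin δ ≈ 0.230.
p = a·p₁ + b·p₂ ≈ (-0.104, -0.981, 0.164); φ = arcsin(p_z) ≈ 9.44°, λ = atan2(p_y, p_x) ≈ -96.04°.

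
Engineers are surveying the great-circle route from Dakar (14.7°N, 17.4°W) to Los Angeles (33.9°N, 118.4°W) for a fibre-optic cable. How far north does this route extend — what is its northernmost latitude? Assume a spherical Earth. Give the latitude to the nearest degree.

≈ 38°N

The great circle lies in the plane with unit normal n̂ = (p₁ × p₂)/|p₁ × p₂|.
Here n̂_z ≈ -0.788; the vertex latitude is φ_max = arccos|n̂_z| ≈ 38.0°.
Check via Clairaut: cos φ_max = |cos φ₁| · sin C = cos(14.7°)·sin(54.6°) ≈ 0.788, again giving ≈ 38.0°.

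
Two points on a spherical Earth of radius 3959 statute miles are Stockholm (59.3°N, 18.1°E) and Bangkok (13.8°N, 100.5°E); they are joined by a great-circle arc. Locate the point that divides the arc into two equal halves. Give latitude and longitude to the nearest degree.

≈ 44°N, 75°E

Convert each endpoint to a unit vector on the sphere (x = cos φ cos λ, y = cos φ sin λ, z = sin φ).
The central angle between the endpoints is δ = arccos(p₁·p₂) ≈ 1.297 rad (74.3°).
Interpolate at f = 1/2 with slerp weights a = sin((1−f)δ)/sin δ ≈ 0.627, b = sin(fδ)/sin δ ≈ 0.627.
p = a·p₁ + b·p₂ ≈ (0.193, 0.698, 0.689); φ = arcsin(p_z) ≈ 43.55°, λ = atan2(p_y, p_x) ≈ 74.52°.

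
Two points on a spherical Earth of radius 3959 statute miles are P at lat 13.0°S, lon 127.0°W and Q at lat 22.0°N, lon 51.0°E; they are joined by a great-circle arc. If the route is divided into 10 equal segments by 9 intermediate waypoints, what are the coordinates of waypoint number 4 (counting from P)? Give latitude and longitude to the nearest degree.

≈ lat 53°N, lon 109°W

The haversine formula gives a central angle δ ≈ 2.981 rad (170.8°) between the endpoints.
Interpolate at f = 4/10 with slerp weights a = sin((1−f)δ)/sin δ ≈ 6.107, b = sin(fδ)/sin δ ≈ 5.813.
p = a·p₁ + b·p₂ ≈ (-0.190, -0.564, 0.804); φ = arcsin(p_z) ≈ 53.48°, λ = atan2(p_y, p_x) ≈ -108.58°.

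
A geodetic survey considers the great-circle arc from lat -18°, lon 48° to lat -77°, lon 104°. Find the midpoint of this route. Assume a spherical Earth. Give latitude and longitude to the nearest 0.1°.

≈ lat -49.6°, lon 57.8°

Write both endpoints as unit vectors p₁, p₂ with components (cos φ cos λ, cos φ sin λ, sin φ).
The central angle between the endpoints is δ = arccos(p₁·p₂) ≈ 1.137 rad (65.1°).
Interpolate at f = 1/2 with slerp weights a = sin((1−f)δ)/sin δ ≈ 0.593, b = sin(fδ)/sin δ ≈ 0.593.
p = a·p₁ + b·p₂ ≈ (0.345, 0.549, -0.761); φ = arcsin(p_z) ≈ -49.58°, λ = atan2(p_y, p_x) ≈ 57.83°.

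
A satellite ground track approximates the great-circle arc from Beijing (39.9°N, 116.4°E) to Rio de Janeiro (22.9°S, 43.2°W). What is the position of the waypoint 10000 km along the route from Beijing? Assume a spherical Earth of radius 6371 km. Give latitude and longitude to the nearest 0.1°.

The haversine formula gives a central angle δ ≈ 2.719 rad (155.8°) between the endpoints. The total great-circle distance is δ·R ≈ 2.719 × 6371 ≈ 17322 km, so the target fraction is f = 10000/17322 ≈ 0.577.
Interpolate at f ≈ 0.577 with slerp weights a = sin((1−f)δ)/sin δ ≈ 2.224, b = sin(fδ)/sin δ ≈ 2.438.
p = a·p₁ + b·p₂ ≈ (0.878, -0.009, 0.478); φ = arcsin(p_z) ≈ 28.57°, λ = atan2(p_y, p_x) ≈ -0.57°.

≈ 28.6°N, 0.6°W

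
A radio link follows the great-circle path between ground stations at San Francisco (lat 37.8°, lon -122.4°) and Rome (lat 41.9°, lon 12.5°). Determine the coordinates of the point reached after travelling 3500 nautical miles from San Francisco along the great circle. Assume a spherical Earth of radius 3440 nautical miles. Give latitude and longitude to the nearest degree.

≈ lat 63°, lon -29°

Convert each endpoint to a unit vector on the sphere (x = cos φ cos λ, y = cos φ sin λ, z = sin φ).
The central angle between the endpoints is δ = arccos(p₁·p₂) ≈ 1.577 rad (90.3°). The total great-circle distance is δ·R ≈ 1.577 × 3440 ≈ 5424 nmi, so the target fraction is f = 3500/5424 ≈ 0.645.
Interpolate at f ≈ 0.645 with slerp weights a = sin((1−f)δ)/sin δ ≈ 0.530, b = sin(fδ)/sin δ ≈ 0.851.
p = a·p₁ + b·p₂ ≈ (0.394, -0.217, 0.893); φ = arcsin(p_z) ≈ 63.29°, λ = atan2(p_y, p_x) ≈ -28.85°.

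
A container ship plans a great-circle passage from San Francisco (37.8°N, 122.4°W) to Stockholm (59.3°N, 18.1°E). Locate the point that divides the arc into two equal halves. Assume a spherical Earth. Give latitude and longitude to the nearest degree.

Write both endpoints as unit vectors p₁, p₂ with components (cos φ cos λ, cos φ sin λ, sin φ).
The central angle between the endpoints is δ = arccos(p₁·p₂) ≈ 1.353 rad (77.5°).
Interpolate at f = 1/2 with slerp weights a = sin((1−f)δ)/sin δ ≈ 0.641, b = sin(fδ)/sin δ ≈ 0.641.
p = a·p₁ + b·p₂ ≈ (0.040, -0.326, 0.944); φ = arcsin(p_z) ≈ 70.82°, λ = atan2(p_y, p_x) ≈ -83.06°.

≈ 71°N, 83°W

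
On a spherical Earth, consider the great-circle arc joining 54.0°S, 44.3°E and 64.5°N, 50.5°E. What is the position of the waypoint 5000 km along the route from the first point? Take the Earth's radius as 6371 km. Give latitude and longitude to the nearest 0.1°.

≈ 9.1°S, 46.5°E

Write both endpoints as unit vectors p₁, p₂ with components (cos φ cos λ, cos φ sin λ, sin φ).
The central angle between the endpoints is δ = arccos(p₁·p₂) ≈ 2.070 rad (118.6°). The total great-circle distance is δ·R ≈ 2.070 × 6371 ≈ 13187 km, so the target fraction is f = 5000/13187 ≈ 0.379.
Interpolate at f ≈ 0.379 with slerp weights a = sin((1−f)δ)/sin δ ≈ 1.093, b = sin(fδ)/sin δ ≈ 0.805.
p = a·p₁ + b·p₂ ≈ (0.680, 0.716, -0.158); φ = arcsin(p_z) ≈ -9.07°, λ = atan2(p_y, p_x) ≈ 46.47°.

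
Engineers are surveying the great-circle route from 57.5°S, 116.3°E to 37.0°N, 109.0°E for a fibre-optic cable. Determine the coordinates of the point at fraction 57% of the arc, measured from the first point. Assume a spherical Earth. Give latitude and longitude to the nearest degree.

Write both endpoints as unit vectors p₁, p₂ with components (cos φ cos λ, cos φ sin λ, sin φ).
The central angle between the endpoints is δ = arccos(p₁·p₂) ≈ 1.653 rad (94.7°).
Interpolate at f = 0.57 with slerp weights a = sin((1−f)δ)/sin δ ≈ 0.655, b = sin(fδ)/sin δ ≈ 0.812.
p = a·p₁ + b·p₂ ≈ (-0.367, 0.928, -0.064); φ = arcsin(p_z) ≈ -3.65°, λ = atan2(p_y, p_x) ≈ 111.57°.

≈ 4°S, 112°E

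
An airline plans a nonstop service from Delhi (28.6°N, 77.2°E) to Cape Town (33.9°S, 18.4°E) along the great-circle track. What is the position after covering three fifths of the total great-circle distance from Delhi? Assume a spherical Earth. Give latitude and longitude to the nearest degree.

Convert each endpoint to a unit vector on the sphere (x = cos φ cos λ, y = cos φ sin λ, z = sin φ).
The central angle between the endpoints is δ = arccos(p₁·p₂) ≈ 1.460 rad (83.7°).
Interpolate at f = 3/5 with slerp weights a = sin((1−f)δ)/sin δ ≈ 0.555, b = sin(fδ)/sin δ ≈ 0.773.
p = a·p₁ + b·p₂ ≈ (0.717, 0.677, -0.166); φ = arcsin(p_z) ≈ -9.53°, λ = atan2(p_y, p_x) ≈ 43.39°.

≈ 10°S, 43°E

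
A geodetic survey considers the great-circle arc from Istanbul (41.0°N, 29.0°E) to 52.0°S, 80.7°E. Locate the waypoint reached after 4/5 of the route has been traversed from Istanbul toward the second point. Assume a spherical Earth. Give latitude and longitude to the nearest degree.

≈ 34°S, 66°E

From cos δ = sin φ₁ sin φ₂ + cos φ₁ cos φ₂ cos Δλ, the central angle is δ ≈ 1.802 rad (103.2°).
Interpolate at f = 4/5 with slerp weights a = sin((1−f)δ)/sin δ ≈ 0.362, b = sin(fδ)/sin δ ≈ 1.019.
p = a·p₁ + b·p₂ ≈ (0.340, 0.751, -0.565); φ = arcsin(p_z) ≈ -34.41°, λ = atan2(p_y, p_x) ≈ 65.63°.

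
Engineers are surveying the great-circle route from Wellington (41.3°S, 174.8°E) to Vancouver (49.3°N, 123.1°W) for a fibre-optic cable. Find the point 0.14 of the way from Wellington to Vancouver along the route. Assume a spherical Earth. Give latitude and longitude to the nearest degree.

≈ 29°S, 175°W

The haversine formula gives a central angle δ ≈ 1.845 rad (105.7°) between the endpoints.
Interpolate at f = 0.14 with slerp weights a = sin((1−f)δ)/sin δ ≈ 1.039, b = sin(fδ)/sin δ ≈ 0.265.
p = a·p₁ + b·p₂ ≈ (-0.872, -0.074, -0.484); φ = arcsin(p_z) ≈ -28.97°, λ = atan2(p_y, p_x) ≈ -175.13°.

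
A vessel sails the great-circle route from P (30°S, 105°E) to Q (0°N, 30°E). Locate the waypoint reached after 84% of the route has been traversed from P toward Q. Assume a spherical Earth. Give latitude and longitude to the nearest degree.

Convert each endpoint to a unit vector on the sphere (x = cos φ cos λ, y = cos φ sin λ, z = sin φ).
The central angle between the endpoints is δ = arccos(p₁·p₂) ≈ 1.345 rad (77.0°).
Interpolate at f = 0.84 with slerp weights a = sin((1−f)δ)/sin δ ≈ 0.219, b = sin(fδ)/sin δ ≈ 0.928.
p = a·p₁ + b·p₂ ≈ (0.754, 0.647, -0.110); φ = arcsin(p_z) ≈ -6.29°, λ = atan2(p_y, p_x) ≈ 40.62°.

≈ (6°S, 41°E)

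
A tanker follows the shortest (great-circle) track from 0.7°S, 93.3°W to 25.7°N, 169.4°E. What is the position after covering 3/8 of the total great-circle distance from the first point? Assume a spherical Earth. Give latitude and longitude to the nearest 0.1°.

Convert each endpoint to a unit vector on the sphere (x = cos φ cos λ, y = cos φ sin λ, z = sin φ).
The central angle between the endpoints is δ = arccos(p₁·p₂) ≈ 1.691 rad (96.9°).
Interpolate at f = 3/8 with slerp weights a = sin((1−f)δ)/sin δ ≈ 0.877, b = sin(fδ)/sin δ ≈ 0.597.
p = a·p₁ + b·p₂ ≈ (-0.579, -0.777, 0.248); φ = arcsin(p_z) ≈ 14.36°, λ = atan2(p_y, p_x) ≈ -126.70°.

≈ 14.4°N, 126.7°W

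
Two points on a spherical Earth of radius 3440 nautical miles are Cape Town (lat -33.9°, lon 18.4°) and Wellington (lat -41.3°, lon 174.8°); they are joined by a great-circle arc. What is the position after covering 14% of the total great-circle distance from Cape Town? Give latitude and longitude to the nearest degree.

≈ lat -47°, lon 25°

Write both endpoints as unit vectors p₁, p₂ with components (cos φ cos λ, cos φ sin λ, sin φ).
The central angle between the endpoints is δ = arccos(p₁·p₂) ≈ 1.776 rad (101.7°).
Interpolate at f = 0.14 with slerp weights a = sin((1−f)δ)/sin δ ≈ 1.020, b = sin(fδ)/sin δ ≈ 0.251.
p = a·p₁ + b·p₂ ≈ (0.616, 0.284, -0.735); φ = arcsin(p_z) ≈ -47.30°, λ = atan2(p_y, p_x) ≈ 24.80°.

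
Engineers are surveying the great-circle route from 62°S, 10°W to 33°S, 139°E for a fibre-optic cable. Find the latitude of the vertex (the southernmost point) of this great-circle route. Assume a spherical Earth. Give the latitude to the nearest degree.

≈ 78°S

The great circle lies in the plane with unit normal n̂ = (p₁ × p₂)/|p₁ × p₂|.
Here n̂_z ≈ +0.205; the vertex latitude is φ_max = arccos|n̂_z| ≈ 78.2°.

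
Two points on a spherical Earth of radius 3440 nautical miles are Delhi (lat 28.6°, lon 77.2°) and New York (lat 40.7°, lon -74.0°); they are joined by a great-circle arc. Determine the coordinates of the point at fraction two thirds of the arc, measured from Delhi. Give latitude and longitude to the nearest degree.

Convert each endpoint to a unit vector on the sphere (x = cos φ cos λ, y = cos φ sin λ, z = sin φ).
The central angle between the endpoints is δ = arccos(p₁·p₂) ≈ 1.845 rad (105.7°).
Interpolate at f = 2/3 with slerp weights a = sin((1−f)δ)/sin δ ≈ 0.600, b = sin(fδ)/sin δ ≈ 0.979.
p = a·p₁ + b·p₂ ≈ (0.321, -0.200, 0.926); φ = arcsin(p_z) ≈ 67.75°, λ = atan2(p_y, p_x) ≈ -31.95°.

≈ lat 68°, lon -32°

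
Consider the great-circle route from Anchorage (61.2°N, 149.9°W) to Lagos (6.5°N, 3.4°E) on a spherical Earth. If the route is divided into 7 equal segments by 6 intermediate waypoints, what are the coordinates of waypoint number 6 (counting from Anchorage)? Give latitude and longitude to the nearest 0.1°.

≈ 21.7°N, 0.4°W

Convert each endpoint to a unit vector on the sphere (x = cos φ cos λ, y = cos φ sin λ, z = sin φ).
The central angle between the endpoints is δ = arccos(p₁·p₂) ≈ 1.905 rad (109.2°).
Interpolate at f = 6/7 with slerp weights a = sin((1−f)δ)/sin δ ≈ 0.285, b = sin(fδ)/sin δ ≈ 1.057.
p = a·p₁ + b·p₂ ≈ (0.929, -0.007, 0.369); φ = arcsin(p_z) ≈ 21.66°, λ = atan2(p_y, p_x) ≈ -0.40°.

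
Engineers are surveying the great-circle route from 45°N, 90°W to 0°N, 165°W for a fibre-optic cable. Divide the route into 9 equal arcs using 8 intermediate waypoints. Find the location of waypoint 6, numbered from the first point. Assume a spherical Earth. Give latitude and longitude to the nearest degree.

Write both endpoints as unit vectors p₁, p₂ with components (cos φ cos λ, cos φ sin λ, sin φ).
The central angle between the endpoints is δ = arccos(p₁·p₂) ≈ 1.387 rad (79.5°).
Interpolate at f = 6/9 with slerp weights a = sin((1−f)δ)/sin δ ≈ 0.454, b = sin(fδ)/sin δ ≈ 0.812.
p = a·p₁ + b·p₂ ≈ (-0.784, -0.531, 0.321); φ = arcsin(p_z) ≈ 18.71°, λ = atan2(p_y, p_x) ≈ -145.91°.

≈ 19°N, 146°W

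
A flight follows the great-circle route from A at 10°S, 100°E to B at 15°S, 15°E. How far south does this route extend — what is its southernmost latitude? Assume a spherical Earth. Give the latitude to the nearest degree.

The great circle lies in the plane with unit normal n̂ = (p₁ × p₂)/|p₁ × p₂|.
Here n̂_z ≈ -0.955; the vertex latitude is φ_max = arccos|n̂_z| ≈ 17.2°.
Check via Clairaut: cos φ_max = |cos φ₁| · sin C = cos(10.0°)·sin(104.0°) ≈ 0.955, again giving ≈ 17.2°.

≈ 17°S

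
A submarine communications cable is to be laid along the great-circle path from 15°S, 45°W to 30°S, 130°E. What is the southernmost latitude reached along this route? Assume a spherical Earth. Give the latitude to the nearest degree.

The great circle lies in the plane with unit normal n̂ = (p₁ × p₂)/|p₁ × p₂|.
Here n̂_z ≈ +0.103; the vertex latitude is φ_max = arccos|n̂_z| ≈ 84.1°.
Check via Clairaut: cos φ_max = |cos φ₁| · sin C = cos(15.0°)·sin(173.9°) ≈ 0.103, again giving ≈ 84.1°.

≈ 84°S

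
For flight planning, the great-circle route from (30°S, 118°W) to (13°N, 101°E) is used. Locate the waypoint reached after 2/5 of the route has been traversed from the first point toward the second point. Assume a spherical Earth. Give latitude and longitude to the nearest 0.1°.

≈ (29.0°S, 176.6°E)

The haversine formula gives a central angle δ ≈ 2.447 rad (140.2°) between the endpoints.
Interpolate at f = 2/5 with slerp weights a = sin((1−f)δ)/sin δ ≈ 1.554, b = sin(fδ)/sin δ ≈ 1.296.
p = a·p₁ + b·p₂ ≈ (-0.873, 0.052, -0.485); φ = arcsin(p_z) ≈ -29.04°, λ = atan2(p_y, p_x) ≈ 176.61°.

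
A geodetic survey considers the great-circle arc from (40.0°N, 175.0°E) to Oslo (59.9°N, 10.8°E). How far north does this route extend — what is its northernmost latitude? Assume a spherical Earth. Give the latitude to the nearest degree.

≈ 84°N

The great circle lies in the plane with unit normal n̂ = (p₁ × p₂)/|p₁ × p₂|.
Here n̂_z ≈ -0.106; the vertex latitude is φ_max = arccos|n̂_z| ≈ 83.9°.
Check via Clairaut: cos φ_max = |cos φ₁| · sin C = cos(40.0°)·sin(8.0°) ≈ 0.106, again giving ≈ 83.9°.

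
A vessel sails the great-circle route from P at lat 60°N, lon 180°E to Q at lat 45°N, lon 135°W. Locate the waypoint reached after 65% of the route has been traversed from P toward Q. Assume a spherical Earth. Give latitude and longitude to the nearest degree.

≈ lat 52°N, lon 147°W

Convert each endpoint to a unit vector on the sphere (x = cos φ cos λ, y = cos φ sin λ, z = sin φ).
The central angle between the endpoints is δ = arccos(p₁·p₂) ≈ 0.531 rad (30.4°).
Interpolate at f = 0.65 with slerp weights a = sin((1−f)δ)/sin δ ≈ 0.365, b = sin(fδ)/sin δ ≈ 0.668.
p = a·p₁ + b·p₂ ≈ (-0.517, -0.334, 0.788); φ = arcsin(p_z) ≈ 52.04°, λ = atan2(p_y, p_x) ≈ -147.11°.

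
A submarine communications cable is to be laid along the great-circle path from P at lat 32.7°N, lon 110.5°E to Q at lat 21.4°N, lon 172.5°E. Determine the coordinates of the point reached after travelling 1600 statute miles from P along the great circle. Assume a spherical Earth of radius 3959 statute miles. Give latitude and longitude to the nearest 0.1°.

Write both endpoints as unit vectors p₁, p₂ with components (cos φ cos λ, cos φ sin λ, sin φ).
The central angle between the endpoints is δ = arccos(p₁·p₂) ≈ 0.970 rad (55.6°). The total great-circle distance is δ·R ≈ 0.970 × 3959 ≈ 3842 mi, so the target fraction is f = 1600/3842 ≈ 0.416.
Interpolate at f ≈ 0.416 with slerp weights a = sin((1−f)δ)/sin δ ≈ 0.650, b = sin(fδ)/sin δ ≈ 0.477.
p = a·p₁ + b·p₂ ≈ (-0.632, 0.570, 0.525); φ = arcsin(p_z) ≈ 31.68°, λ = atan2(p_y, p_x) ≈ 137.91°.

≈ lat 31.7°N, lon 137.9°E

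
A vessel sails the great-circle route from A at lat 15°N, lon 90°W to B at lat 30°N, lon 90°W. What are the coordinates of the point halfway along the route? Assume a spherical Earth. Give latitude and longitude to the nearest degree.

≈ lat 22°N, lon 90°W

From cos δ = sin φ₁ sin φ₂ + cos φ₁ cos φ₂ cos Δλ, the central angle is δ ≈ 0.262 rad (15.0°).
Interpolate at f = 1/2 with slerp weights a = sin((1−f)δ)/sin δ ≈ 0.504, b = sin(fδ)/sin δ ≈ 0.504.
p = a·p₁ + b·p₂ ≈ (0.000, -0.924, 0.383); φ = arcsin(p_z) ≈ 22.50°, λ = atan2(p_y, p_x) ≈ -90.00°.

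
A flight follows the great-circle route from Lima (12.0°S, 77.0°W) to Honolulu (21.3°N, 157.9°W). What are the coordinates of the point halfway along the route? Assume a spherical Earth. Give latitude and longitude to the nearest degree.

≈ 6°N, 116°W

Convert each endpoint to a unit vector on the sphere (x = cos φ cos λ, y = cos φ sin λ, z = sin φ).
The central angle between the endpoints is δ = arccos(p₁·p₂) ≈ 1.502 rad (86.1°).
Interpolate at f = 1/2 with slerp weights a = sin((1−f)δ)/sin δ ≈ 0.684, b = sin(fδ)/sin δ ≈ 0.684.
p = a·p₁ + b·p₂ ≈ (-0.440, -0.892, 0.106); φ = arcsin(p_z) ≈ 6.10°, λ = atan2(p_y, p_x) ≈ -116.26°.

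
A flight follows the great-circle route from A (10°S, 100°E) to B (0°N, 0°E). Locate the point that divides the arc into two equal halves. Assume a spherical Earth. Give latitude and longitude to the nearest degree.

≈ (8°S, 49°E)

From cos δ = sin φ₁ sin φ₂ + cos φ₁ cos φ₂ cos Δλ, the central angle is δ ≈ 1.743 rad (99.8°).
Interpolate at f = 1/2 with slerp weights a = sin((1−f)δ)/sin δ ≈ 0.777, b = sin(fδ)/sin δ ≈ 0.777.
p = a·p₁ + b·p₂ ≈ (0.644, 0.753, -0.135); φ = arcsin(p_z) ≈ -7.75°, λ = atan2(p_y, p_x) ≈ 49.48°.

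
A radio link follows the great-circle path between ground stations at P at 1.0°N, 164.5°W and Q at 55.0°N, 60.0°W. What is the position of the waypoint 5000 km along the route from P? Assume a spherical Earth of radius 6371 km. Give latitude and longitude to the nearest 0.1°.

≈ 36.7°N, 134.9°W

From cos δ = sin φ₁ sin φ₂ + cos φ₁ cos φ₂ cos Δλ, the central angle is δ ≈ 1.700 rad (97.4°). The total great-circle distance is δ·R ≈ 1.700 × 6371 ≈ 10834 km, so the target fraction is f = 5000/10834 ≈ 0.462.
Interpolate at f ≈ 0.462 with slerp weights a = sin((1−f)δ)/sin δ ≈ 0.800, b = sin(fδ)/sin δ ≈ 0.713.
p = a·p₁ + b·p₂ ≈ (-0.566, -0.568, 0.598); φ = arcsin(p_z) ≈ 36.71°, λ = atan2(p_y, p_x) ≈ -134.92°.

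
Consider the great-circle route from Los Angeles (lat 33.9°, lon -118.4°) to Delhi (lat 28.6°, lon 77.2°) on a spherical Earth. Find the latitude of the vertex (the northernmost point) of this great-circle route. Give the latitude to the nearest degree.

≈ 77°

The great circle lies in the plane with unit normal n̂ = (p₁ × p₂)/|p₁ × p₂|.
Here n̂_z ≈ -0.218; the vertex latitude is φ_max = arccos|n̂_z| ≈ 77.4°.
Check via Clairaut: cos φ_max = |cos φ₁| · sin C = cos(33.9°)·sin(15.2°) ≈ 0.218, again giving ≈ 77.4°.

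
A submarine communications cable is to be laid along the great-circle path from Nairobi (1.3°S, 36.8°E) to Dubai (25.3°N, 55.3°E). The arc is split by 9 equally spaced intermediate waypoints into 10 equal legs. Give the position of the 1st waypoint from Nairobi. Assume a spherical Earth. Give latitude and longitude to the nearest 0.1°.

≈ 1.4°N, 38.5°E

From cos δ = sin φ₁ sin φ₂ + cos φ₁ cos φ₂ cos Δλ, the central angle is δ ≈ 0.560 rad (32.1°).
Interpolate at f = 1/10 with slerp weights a = sin((1−f)δ)/sin δ ≈ 0.909, b = sin(fδ)/sin δ ≈ 0.105.
p = a·p₁ + b·p₂ ≈ (0.782, 0.623, 0.024); φ = arcsin(p_z) ≈ 1.40°, λ = atan2(p_y, p_x) ≈ 38.53°.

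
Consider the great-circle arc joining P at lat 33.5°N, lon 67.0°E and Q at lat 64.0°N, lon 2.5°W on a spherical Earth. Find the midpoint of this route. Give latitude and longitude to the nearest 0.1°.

≈ lat 53.6°N, lon 44.4°E

The haversine formula gives a central angle δ ≈ 0.897 rad (51.4°) between the endpoints.
Interpolate at f = 1/2 with slerp weights a = sin((1−f)δ)/sin δ ≈ 0.555, b = sin(fδ)/sin δ ≈ 0.555.
p = a·p₁ + b·p₂ ≈ (0.424, 0.415, 0.805); φ = arcsin(p_z) ≈ 53.60°, λ = atan2(p_y, p_x) ≈ 44.42°.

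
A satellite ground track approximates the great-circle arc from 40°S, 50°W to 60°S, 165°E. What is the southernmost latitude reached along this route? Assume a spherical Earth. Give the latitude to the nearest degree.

The great circle lies in the plane with unit normal n̂ = (p₁ × p₂)/|p₁ × p₂|.
Here n̂_z ≈ -0.226; the vertex latitude is φ_max = arccos|n̂_z| ≈ 76.9°.
Check via Clairaut: cos φ_max = |cos φ₁| · sin C = cos(40.0°)·sin(162.8°) ≈ 0.226, again giving ≈ 76.9°.

≈ 77°S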